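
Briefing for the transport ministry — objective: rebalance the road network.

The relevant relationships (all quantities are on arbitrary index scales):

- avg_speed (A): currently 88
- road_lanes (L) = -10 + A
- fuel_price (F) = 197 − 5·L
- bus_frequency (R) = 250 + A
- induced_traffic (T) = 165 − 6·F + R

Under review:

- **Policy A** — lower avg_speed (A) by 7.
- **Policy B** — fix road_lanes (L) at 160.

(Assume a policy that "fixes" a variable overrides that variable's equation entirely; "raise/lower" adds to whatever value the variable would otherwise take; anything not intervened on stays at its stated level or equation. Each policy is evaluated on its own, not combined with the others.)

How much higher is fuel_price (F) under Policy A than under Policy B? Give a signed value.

Policy A (A − 7):
  A = 88 − 7 = 81
  L = -10 + 81 = 71
  F = 197 − 5·71 = -158
Policy B (L := 160):
  A = 88
  L = 160
  F = 197 − 5·160 = -603
F: -158 − (-603) = 445

445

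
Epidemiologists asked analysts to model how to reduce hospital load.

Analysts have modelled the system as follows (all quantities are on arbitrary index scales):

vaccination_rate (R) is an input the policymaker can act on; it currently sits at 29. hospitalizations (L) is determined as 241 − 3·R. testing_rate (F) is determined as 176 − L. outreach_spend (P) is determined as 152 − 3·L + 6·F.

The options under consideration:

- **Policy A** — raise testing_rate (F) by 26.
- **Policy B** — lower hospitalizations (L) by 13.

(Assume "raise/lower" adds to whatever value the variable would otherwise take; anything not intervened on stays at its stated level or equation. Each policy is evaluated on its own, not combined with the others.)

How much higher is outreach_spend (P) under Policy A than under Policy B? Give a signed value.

39

Policy A (F + 26):
  R = 29
  L = 241 − 3·29 = 154
  F = 176 − 154 (+26 from intervention) = 48
  P = 152 − 3·154 + 6·48 = -22
Policy B (L − 13):
  R = 29
  L = 241 − 3·29 (−13 from intervention) = 141
  F = 176 − 141 = 35
  P = 152 − 3·141 + 6·35 = -61
P: -22 − (-61) = 39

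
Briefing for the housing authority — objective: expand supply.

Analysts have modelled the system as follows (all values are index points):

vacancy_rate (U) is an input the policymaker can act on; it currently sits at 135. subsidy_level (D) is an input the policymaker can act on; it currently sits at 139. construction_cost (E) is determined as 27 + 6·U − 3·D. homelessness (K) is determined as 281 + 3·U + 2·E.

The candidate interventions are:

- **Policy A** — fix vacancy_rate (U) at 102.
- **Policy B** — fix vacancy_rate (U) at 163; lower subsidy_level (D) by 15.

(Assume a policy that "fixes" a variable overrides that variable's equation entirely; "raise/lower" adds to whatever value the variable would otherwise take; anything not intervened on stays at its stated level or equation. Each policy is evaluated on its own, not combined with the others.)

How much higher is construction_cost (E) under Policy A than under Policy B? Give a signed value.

Policy A (U := 102):
  U = 102
  D = 139
  E = 27 + 6·102 − 3·139 = 222
Policy B (U := 163, D − 15):
  U = 163
  D = 139 − 15 = 124
  E = 27 + 6·163 − 3·124 = 633
E: 222 − 633 = -411

-411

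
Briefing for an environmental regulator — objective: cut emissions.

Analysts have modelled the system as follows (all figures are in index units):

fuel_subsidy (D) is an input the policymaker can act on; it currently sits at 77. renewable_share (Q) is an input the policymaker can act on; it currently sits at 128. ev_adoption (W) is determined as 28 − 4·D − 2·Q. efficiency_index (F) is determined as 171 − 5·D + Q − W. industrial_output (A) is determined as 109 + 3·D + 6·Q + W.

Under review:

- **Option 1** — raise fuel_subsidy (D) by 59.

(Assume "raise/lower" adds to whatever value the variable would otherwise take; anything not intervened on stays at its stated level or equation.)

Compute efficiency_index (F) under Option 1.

Option 1 (D + 59):
  D = 77 + 59 = 136
  Q = 128
  W = 28 − 4·136 − 2·128 = -772
  F = 171 − 5·136 + 128 − (-772) = 391

391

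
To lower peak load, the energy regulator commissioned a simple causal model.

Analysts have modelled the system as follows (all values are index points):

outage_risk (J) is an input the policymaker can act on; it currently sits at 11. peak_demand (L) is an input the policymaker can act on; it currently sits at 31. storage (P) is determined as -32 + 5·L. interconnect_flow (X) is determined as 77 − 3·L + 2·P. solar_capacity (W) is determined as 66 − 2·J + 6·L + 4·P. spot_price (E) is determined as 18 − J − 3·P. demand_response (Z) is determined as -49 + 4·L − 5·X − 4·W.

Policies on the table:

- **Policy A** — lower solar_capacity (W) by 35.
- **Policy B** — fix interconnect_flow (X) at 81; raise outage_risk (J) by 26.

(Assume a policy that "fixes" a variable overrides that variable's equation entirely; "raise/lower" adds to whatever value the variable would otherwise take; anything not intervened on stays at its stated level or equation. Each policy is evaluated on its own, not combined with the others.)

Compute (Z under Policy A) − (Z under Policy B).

-813

Policy A (W − 35):
  J = 11
  L = 31
  P = -32 + 5·31 = 123
  X = 77 − 3·31 + 2·123 = 230
  W = 66 − 2·11 + 6·31 + 4·123 (−35 from intervention) = 687
  Z = -49 + 4·31 − 5·230 − 4·687 = -3823
Policy B (X := 81, J + 26):
  J = 11 + 26 = 37
  L = 31
  P = -32 + 5·31 = 123
  X = 81
  W = 66 − 2·37 + 6·31 + 4·123 = 670
  Z = -49 + 4·31 − 5·81 − 4·670 = -3010
Z: -3823 − (-3010) = -813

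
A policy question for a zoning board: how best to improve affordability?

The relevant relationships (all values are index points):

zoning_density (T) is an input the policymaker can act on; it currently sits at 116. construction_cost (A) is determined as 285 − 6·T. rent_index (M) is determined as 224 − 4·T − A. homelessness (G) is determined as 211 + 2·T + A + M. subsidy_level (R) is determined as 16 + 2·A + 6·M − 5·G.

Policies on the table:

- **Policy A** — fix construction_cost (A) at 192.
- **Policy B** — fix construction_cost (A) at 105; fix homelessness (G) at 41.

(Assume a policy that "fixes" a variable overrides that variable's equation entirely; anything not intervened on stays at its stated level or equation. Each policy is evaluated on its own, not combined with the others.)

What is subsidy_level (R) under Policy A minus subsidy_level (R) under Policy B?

-1158

Policy A (A := 192):
  T = 116
  A = 192
  M = 224 − 4·116 − 192 = -432
  G = 211 + 2·116 + 192 + (-432) = 203
  R = 16 + 2·192 + 6·(-432) − 5·203 = -3207
Policy B (A := 105, G := 41):
  T = 116
  A = 105
  M = 224 − 4·116 − 105 = -345
  G = 41
  R = 16 + 2·105 + 6·(-345) − 5·41 = -2049
R: -3207 − (-2049) = -1158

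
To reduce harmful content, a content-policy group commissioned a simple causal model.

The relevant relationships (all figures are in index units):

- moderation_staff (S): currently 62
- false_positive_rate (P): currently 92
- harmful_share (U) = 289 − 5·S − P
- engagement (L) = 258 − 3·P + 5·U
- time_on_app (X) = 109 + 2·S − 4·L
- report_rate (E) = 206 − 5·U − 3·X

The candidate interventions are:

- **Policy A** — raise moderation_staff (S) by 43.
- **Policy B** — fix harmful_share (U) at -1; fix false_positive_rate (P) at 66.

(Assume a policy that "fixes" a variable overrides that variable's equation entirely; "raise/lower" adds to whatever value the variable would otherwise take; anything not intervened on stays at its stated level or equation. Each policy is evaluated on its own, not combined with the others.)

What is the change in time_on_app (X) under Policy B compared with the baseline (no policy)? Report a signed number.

Baseline:
  S = 62
  P = 92
  U = 289 − 5·62 − 92 = -113
  L = 258 − 3·92 + 5·(-113) = -583
  X = 109 + 2·62 − 4·(-583) = 2565
Policy B (U := -1, P := 66):
  S = 62
  P = 66
  U = -1
  L = 258 − 3·66 + 5·(-1) = 55
  X = 109 + 2·62 − 4·55 = 13
Change in X: 13 − 2565 = -2552

-2552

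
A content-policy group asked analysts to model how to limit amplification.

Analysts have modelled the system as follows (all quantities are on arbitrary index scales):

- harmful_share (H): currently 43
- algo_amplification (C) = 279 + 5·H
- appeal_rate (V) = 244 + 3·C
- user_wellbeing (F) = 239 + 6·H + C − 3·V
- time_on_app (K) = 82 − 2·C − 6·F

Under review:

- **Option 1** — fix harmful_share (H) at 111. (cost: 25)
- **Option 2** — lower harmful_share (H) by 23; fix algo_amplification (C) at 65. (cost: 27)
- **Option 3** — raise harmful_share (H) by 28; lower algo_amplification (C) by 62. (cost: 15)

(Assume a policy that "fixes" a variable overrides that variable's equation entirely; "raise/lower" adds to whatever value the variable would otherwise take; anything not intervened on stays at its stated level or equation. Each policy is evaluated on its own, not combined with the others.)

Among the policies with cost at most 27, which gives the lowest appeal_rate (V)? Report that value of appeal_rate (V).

Option 1 (H := 111):
  H = 111
  C = 279 + 5·111 = 834
  V = 244 + 3·834 = 2746
Option 2 (H − 23, C := 65):
  H = 43 − 23 = 20
  C = 65
  V = 244 + 3·65 = 439
Option 3 (H + 28, C − 62):
  H = 43 + 28 = 71
  C = 279 + 5·71 (−62 from intervention) = 572
  V = 244 + 3·572 = 1960
Comparing — Option 1: V=2746, Option 2: V=439, Option 3: V=1960. Lowest is 439 (Option 2).

439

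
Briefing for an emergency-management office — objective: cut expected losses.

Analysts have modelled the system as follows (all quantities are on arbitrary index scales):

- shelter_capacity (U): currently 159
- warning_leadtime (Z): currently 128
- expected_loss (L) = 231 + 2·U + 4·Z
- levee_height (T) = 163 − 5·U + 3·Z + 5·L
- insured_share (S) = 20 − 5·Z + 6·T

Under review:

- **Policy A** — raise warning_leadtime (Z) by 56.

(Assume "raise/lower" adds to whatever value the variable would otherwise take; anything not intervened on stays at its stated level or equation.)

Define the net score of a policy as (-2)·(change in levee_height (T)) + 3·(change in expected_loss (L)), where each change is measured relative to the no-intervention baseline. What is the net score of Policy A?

-1904

Baseline:
  U = 159
  Z = 128
  L = 231 + 2·159 + 4·128 = 1061
  T = 163 − 5·159 + 3·128 + 5·1061 = 5057
Policy A (Z + 56):
  U = 159
  Z = 128 + 56 = 184
  L = 231 + 2·159 + 4·184 = 1285
  T = 163 − 5·159 + 3·184 + 5·1285 = 6345
ΔT = 6345 − 5057 = 1288; ΔL = 1285 − 1061 = 224
Score = (-2)·1288 + 3·224 = -1904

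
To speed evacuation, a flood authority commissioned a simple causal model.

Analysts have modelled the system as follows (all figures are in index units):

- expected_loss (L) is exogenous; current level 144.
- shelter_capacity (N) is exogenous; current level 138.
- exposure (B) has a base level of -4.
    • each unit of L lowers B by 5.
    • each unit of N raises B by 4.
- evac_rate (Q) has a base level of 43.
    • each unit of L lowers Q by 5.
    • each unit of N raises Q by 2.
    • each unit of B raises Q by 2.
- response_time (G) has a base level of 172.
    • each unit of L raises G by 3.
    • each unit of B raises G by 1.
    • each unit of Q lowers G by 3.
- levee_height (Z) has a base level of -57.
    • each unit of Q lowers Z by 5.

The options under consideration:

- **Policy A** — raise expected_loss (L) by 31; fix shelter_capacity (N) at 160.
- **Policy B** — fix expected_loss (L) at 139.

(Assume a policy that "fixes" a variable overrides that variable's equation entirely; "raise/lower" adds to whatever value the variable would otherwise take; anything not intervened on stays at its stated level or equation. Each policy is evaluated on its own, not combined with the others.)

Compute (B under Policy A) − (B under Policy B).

Policy A (L + 31, N := 160):
  L = 144 + 31 = 175
  N = 160
  B = -4 − 5·175 + 4·160 = -239
Policy B (L := 139):
  L = 139
  N = 138
  B = -4 − 5·139 + 4·138 = -147
B: -239 − (-147) = -92

-92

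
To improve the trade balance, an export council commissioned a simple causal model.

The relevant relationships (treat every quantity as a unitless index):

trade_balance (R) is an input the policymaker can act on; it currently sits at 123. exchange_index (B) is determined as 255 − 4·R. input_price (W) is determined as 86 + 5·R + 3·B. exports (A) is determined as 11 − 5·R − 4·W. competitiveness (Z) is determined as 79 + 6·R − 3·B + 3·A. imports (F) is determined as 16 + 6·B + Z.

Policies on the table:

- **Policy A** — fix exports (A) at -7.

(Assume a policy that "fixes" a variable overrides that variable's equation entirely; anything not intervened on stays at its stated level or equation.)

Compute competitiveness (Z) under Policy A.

Policy A (A := -7):
  R = 123
  B = 255 − 4·123 = -237
  W = 86 + 5·123 + 3·(-237) = -10
  A = -7
  Z = 79 + 6·123 − 3·(-237) + 3·(-7) = 1507

1507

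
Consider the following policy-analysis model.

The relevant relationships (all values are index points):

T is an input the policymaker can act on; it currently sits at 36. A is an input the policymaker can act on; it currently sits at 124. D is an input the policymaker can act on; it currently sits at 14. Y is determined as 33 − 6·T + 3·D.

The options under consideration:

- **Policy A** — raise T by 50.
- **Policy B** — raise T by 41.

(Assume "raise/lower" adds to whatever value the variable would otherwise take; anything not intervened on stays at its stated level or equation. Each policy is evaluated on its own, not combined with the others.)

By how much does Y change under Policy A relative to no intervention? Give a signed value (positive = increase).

Baseline:
  T = 36
  D = 14
  Y = 33 − 6·36 + 3·14 = -141
Policy A (T + 50):
  T = 36 + 50 = 86
  D = 14
  Y = 33 − 6·86 + 3·14 = -441
Change in Y: -441 − (-141) = -300

-300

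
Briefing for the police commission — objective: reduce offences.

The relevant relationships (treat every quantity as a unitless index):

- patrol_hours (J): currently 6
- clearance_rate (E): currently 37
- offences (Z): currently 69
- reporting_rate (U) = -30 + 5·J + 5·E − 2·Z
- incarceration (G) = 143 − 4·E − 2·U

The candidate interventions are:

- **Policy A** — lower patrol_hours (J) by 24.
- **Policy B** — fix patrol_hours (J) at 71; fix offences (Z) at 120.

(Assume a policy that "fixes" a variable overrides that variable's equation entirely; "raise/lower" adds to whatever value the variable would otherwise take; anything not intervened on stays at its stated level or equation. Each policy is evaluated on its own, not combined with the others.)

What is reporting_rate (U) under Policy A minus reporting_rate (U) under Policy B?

-343

Policy A (J − 24):
  J = 6 − 24 = -18
  E = 37
  Z = 69
  U = -30 + 5·(-18) + 5·37 − 2·69 = -73
Policy B (J := 71, Z := 120):
  J = 71
  E = 37
  Z = 120
  U = -30 + 5·71 + 5·37 − 2·120 = 270
U: -73 − 270 = -343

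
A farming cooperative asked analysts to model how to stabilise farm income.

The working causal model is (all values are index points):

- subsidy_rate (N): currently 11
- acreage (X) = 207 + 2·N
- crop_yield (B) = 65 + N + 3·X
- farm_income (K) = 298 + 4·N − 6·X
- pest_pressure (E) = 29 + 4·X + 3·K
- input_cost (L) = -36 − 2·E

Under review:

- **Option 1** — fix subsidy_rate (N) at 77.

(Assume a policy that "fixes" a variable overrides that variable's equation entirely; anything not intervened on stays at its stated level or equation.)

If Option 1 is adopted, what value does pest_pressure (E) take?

Option 1 (N := 77):
  N = 77
  X = 207 + 2·77 = 361
  K = 298 + 4·77 − 6·361 = -1560
  E = 29 + 4·361 + 3·(-1560) = -3207

-3207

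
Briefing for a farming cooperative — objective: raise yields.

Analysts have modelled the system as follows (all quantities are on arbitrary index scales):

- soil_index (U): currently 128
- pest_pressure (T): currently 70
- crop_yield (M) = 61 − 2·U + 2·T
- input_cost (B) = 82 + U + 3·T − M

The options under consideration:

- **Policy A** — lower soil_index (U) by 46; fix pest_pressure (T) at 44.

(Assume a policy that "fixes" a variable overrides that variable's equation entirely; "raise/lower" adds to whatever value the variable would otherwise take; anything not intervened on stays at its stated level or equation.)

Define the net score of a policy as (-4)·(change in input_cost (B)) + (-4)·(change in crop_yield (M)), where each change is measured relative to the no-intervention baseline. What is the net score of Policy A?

Baseline:
  U = 128
  T = 70
  M = 61 − 2·128 + 2·70 = -55
  B = 82 + 128 + 3·70 − (-55) = 475
Policy A (U − 46, T := 44):
  U = 128 − 46 = 82
  T = 44
  M = 61 − 2·82 + 2·44 = -15
  B = 82 + 82 + 3·44 − (-15) = 311
ΔB = 311 − 475 = -164; ΔM = -15 − (-55) = 40
Score = (-4)·(-164) + (-4)·40 = 496

496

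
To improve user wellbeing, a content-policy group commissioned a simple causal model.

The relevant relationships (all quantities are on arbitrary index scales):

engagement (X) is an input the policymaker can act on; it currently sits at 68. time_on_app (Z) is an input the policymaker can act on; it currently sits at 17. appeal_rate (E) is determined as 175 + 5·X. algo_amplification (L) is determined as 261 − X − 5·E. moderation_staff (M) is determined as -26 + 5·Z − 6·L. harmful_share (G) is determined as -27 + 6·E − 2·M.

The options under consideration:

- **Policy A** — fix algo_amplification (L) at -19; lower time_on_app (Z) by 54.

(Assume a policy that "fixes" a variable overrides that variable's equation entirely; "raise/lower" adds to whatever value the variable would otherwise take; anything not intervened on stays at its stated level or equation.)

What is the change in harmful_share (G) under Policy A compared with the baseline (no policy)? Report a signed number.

28896

Baseline:
  X = 68
  Z = 17
  E = 175 + 5·68 = 515
  L = 261 − 68 − 5·515 = -2382
  M = -26 + 5·17 − 6·(-2382) = 14351
  G = -27 + 6·515 − 2·14351 = -25639
Policy A (L := -19, Z − 54):
  X = 68
  Z = 17 − 54 = -37
  E = 175 + 5·68 = 515
  L = -19
  M = -26 + 5·(-37) − 6·(-19) = -97
  G = -27 + 6·515 − 2·(-97) = 3257
Change in G: 3257 − (-25639) = 28896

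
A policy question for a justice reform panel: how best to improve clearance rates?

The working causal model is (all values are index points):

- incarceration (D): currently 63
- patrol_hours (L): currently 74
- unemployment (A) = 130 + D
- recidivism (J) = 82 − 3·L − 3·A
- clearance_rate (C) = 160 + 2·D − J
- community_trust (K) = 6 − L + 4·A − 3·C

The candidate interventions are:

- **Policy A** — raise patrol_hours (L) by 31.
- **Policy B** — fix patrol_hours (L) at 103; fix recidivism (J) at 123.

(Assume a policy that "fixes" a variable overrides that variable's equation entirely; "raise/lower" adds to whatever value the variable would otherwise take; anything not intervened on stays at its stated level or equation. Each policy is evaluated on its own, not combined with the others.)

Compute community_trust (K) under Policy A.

Policy A (L + 31):
  D = 63
  L = 74 + 31 = 105
  A = 130 + 63 = 193
  J = 82 − 3·105 − 3·193 = -812
  C = 160 + 2·63 − (-812) = 1098
  K = 6 − 105 + 4·193 − 3·1098 = -2621

-2621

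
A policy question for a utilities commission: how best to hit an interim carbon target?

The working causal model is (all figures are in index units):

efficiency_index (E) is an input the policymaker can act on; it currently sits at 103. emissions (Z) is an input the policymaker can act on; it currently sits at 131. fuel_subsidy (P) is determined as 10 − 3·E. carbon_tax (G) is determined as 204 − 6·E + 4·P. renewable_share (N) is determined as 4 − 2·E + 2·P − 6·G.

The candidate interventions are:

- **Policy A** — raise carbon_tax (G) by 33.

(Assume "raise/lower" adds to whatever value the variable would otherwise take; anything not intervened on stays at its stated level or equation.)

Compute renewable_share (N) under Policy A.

8662

Policy A (G + 33):
  E = 103
  P = 10 − 3·103 = -299
  G = 204 − 6·103 + 4·(-299) (+33 from intervention) = -1577
  N = 4 − 2·103 + 2·(-299) − 6·(-1577) = 8662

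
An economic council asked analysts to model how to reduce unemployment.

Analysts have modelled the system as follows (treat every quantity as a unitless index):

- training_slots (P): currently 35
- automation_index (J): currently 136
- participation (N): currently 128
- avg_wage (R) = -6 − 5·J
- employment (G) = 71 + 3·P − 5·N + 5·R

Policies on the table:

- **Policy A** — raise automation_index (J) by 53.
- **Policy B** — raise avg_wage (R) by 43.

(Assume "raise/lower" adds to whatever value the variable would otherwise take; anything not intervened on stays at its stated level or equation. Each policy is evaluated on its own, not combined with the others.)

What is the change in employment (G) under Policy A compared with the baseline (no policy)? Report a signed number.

-1325

Baseline:
  P = 35
  J = 136
  N = 128
  R = -6 − 5·136 = -686
  G = 71 + 3·35 − 5·128 + 5·(-686) = -3894
Policy A (J + 53):
  P = 35
  J = 136 + 53 = 189
  N = 128
  R = -6 − 5·189 = -951
  G = 71 + 3·35 − 5·128 + 5·(-951) = -5219
Change in G: -5219 − (-3894) = -1325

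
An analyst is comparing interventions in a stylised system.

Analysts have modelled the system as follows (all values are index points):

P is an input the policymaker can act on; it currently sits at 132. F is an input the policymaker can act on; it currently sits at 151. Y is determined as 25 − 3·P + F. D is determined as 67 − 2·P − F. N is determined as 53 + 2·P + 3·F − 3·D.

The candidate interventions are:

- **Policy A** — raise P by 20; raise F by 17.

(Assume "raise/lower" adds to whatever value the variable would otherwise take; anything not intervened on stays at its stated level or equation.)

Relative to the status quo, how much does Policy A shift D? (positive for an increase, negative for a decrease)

-57

Baseline:
  P = 132
  F = 151
  D = 67 − 2·132 − 151 = -348
Policy A (P + 20, F + 17):
  P = 132 + 20 = 152
  F = 151 + 17 = 168
  D = 67 − 2·152 − 168 = -405
Change in D: -405 − (-348) = -57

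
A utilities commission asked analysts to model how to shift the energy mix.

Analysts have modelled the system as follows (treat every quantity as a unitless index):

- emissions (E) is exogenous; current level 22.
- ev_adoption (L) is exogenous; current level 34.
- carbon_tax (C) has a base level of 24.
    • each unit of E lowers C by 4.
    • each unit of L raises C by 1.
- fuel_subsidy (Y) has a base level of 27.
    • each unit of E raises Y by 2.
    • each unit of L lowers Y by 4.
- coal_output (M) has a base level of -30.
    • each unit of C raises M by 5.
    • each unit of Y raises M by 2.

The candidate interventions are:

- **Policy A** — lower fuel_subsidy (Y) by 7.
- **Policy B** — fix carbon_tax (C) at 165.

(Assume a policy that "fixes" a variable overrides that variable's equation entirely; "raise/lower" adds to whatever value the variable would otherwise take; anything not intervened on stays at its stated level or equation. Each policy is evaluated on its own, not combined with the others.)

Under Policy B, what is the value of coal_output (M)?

Policy B (C := 165):
  E = 22
  L = 34
  C = 165
  Y = 27 + 2·22 − 4·34 = -65
  M = -30 + 5·165 + 2·(-65) = 665

665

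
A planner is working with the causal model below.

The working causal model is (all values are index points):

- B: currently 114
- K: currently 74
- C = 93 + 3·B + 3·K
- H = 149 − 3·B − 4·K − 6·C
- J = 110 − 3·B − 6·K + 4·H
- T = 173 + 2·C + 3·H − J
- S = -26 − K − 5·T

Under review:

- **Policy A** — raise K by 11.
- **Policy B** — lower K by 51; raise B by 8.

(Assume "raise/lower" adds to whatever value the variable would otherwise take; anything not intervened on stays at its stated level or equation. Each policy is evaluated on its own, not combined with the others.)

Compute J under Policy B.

Policy B (K − 51, B + 8):
  B = 114 + 8 = 122
  K = 74 − 51 = 23
  C = 93 + 3·122 + 3·23 = 528
  H = 149 − 3·122 − 4·23 − 6·528 = -3477
  J = 110 − 3·122 − 6·23 + 4·(-3477) = -14302

-14302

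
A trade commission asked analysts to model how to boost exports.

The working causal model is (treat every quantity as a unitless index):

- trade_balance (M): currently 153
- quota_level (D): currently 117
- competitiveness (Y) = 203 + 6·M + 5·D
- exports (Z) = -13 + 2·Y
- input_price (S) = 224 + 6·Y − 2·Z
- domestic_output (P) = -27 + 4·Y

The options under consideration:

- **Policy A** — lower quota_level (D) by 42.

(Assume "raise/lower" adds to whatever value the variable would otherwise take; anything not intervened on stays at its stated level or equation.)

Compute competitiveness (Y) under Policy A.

Policy A (D − 42):
  M = 153
  D = 117 − 42 = 75
  Y = 203 + 6·153 + 5·75 = 1496

1496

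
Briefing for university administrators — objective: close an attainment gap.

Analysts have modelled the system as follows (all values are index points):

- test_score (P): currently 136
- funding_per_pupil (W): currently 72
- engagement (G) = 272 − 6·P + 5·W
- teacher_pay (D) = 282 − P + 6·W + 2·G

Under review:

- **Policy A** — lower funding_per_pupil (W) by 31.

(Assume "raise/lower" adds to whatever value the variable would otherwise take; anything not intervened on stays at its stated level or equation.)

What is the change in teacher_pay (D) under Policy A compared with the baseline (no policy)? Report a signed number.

-496

Baseline:
  P = 136
  W = 72
  G = 272 − 6·136 + 5·72 = -184
  D = 282 − 136 + 6·72 + 2·(-184) = 210
Policy A (W − 31):
  P = 136
  W = 72 − 31 = 41
  G = 272 − 6·136 + 5·41 = -339
  D = 282 − 136 + 6·41 + 2·(-339) = -286
Change in D: -286 − 210 = -496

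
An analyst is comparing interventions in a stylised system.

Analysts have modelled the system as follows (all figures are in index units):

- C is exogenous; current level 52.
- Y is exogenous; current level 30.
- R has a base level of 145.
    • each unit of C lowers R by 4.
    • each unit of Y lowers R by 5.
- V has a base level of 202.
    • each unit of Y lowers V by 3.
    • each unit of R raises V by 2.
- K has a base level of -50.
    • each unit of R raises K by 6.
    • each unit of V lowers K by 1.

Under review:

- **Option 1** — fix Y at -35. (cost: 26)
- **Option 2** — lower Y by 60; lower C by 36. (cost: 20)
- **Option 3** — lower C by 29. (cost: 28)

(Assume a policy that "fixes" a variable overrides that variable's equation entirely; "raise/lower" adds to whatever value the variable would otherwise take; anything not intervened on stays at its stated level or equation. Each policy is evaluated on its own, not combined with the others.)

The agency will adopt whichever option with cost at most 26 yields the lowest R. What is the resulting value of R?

112

Option 1 (Y := -35):
  C = 52
  Y = -35
  R = 145 − 4·52 − 5·(-35) = 112
Option 2 (Y − 60, C − 36):
  C = 52 − 36 = 16
  Y = 30 − 60 = -30
  R = 145 − 4·16 − 5·(-30) = 231
Comparing — Option 1: R=112, Option 2: R=231. Lowest is 112 (Option 1).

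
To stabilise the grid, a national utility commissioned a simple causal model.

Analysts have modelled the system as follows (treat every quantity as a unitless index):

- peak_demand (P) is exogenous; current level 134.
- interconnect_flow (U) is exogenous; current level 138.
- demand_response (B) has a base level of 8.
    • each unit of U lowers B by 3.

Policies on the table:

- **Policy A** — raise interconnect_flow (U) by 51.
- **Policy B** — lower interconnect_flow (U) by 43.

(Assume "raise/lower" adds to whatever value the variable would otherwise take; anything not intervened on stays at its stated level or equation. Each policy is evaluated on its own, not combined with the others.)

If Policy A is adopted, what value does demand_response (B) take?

-559

Policy A (U + 51):
  U = 138 + 51 = 189
  B = 8 − 3·189 = -559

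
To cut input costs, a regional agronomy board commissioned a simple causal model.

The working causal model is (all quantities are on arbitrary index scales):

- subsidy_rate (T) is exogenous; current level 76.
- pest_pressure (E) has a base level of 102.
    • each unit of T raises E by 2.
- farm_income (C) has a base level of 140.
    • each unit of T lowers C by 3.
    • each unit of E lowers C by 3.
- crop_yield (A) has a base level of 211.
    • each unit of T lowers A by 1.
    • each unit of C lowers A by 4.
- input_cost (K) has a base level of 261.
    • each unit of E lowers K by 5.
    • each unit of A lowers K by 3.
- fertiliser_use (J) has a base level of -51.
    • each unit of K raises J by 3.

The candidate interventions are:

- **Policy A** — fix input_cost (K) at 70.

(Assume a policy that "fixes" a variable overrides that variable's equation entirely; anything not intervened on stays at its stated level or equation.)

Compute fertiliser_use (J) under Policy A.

Policy A (K := 70):
  T = 76
  E = 102 + 2·76 = 254
  C = 140 − 3·76 − 3·254 = -850
  A = 211 − 76 − 4·(-850) = 3535
  K = 70
  J = -51 + 3·70 = 159

159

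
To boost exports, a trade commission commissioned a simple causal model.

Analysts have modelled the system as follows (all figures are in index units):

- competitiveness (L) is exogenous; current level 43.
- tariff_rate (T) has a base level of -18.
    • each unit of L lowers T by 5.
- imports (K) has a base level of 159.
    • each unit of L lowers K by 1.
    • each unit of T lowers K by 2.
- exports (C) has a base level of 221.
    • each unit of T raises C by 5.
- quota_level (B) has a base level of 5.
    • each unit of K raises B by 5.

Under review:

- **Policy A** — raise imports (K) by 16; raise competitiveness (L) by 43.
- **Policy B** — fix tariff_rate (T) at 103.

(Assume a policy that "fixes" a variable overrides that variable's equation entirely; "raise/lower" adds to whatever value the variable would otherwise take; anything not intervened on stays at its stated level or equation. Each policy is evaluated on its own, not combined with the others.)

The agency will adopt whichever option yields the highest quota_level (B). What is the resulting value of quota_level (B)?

Policy A (K + 16, L + 43):
  L = 43 + 43 = 86
  T = -18 − 5·86 = -448
  K = 159 − 86 − 2·(-448) (+16 from intervention) = 985
  B = 5 + 5·985 = 4930
Policy B (T := 103):
  L = 43
  T = 103
  K = 159 − 43 − 2·103 = -90
  B = 5 + 5·(-90) = -445
Comparing — Policy A: B=4930, Policy B: B=-445. Highest is 4930 (Policy A).

4930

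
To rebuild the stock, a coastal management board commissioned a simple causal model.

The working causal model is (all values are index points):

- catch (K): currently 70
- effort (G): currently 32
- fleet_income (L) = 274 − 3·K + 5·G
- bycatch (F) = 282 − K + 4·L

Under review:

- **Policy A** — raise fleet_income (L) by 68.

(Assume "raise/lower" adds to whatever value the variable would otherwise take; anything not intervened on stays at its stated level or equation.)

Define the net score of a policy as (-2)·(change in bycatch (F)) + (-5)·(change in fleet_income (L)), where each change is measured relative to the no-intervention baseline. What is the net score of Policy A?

Baseline:
  K = 70
  G = 32
  L = 274 − 3·70 + 5·32 = 224
  F = 282 − 70 + 4·224 = 1108
Policy A (L + 68):
  K = 70
  G = 32
  L = 274 − 3·70 + 5·32 (+68 from intervention) = 292
  F = 282 − 70 + 4·292 = 1380
ΔF = 1380 − 1108 = 272; ΔL = 292 − 224 = 68
Score = (-2)·272 + (-5)·68 = -884

-884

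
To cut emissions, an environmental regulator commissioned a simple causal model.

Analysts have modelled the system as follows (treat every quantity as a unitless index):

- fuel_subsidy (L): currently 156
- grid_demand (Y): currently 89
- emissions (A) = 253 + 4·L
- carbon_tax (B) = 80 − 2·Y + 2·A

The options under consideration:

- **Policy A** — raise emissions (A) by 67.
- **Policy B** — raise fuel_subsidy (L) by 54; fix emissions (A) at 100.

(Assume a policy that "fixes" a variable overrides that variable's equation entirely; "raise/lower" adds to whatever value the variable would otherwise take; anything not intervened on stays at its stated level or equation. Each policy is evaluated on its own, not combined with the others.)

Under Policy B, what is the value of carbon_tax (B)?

Policy B (L + 54, A := 100):
  L = 156 + 54 = 210
  Y = 89
  A = 100
  B = 80 − 2·89 + 2·100 = 102

102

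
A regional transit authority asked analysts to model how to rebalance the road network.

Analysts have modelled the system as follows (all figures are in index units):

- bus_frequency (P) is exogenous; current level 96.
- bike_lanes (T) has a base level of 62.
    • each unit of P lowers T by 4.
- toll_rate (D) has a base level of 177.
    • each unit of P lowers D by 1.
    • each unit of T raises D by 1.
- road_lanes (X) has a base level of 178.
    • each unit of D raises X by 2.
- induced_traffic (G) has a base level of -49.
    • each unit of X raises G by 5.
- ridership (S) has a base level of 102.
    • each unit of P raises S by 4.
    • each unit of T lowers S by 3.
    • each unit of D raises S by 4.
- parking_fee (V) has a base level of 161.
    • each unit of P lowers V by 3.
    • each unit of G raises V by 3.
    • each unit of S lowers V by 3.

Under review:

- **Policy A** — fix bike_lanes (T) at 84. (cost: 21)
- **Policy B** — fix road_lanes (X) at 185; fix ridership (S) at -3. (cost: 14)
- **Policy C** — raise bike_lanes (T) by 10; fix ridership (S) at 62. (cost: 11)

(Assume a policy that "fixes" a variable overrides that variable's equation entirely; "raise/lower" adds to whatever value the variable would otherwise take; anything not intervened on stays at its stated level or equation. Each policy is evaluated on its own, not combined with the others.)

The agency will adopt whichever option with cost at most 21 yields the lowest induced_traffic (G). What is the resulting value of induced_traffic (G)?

-1469

Policy A (T := 84):
  P = 96
  T = 84
  D = 177 − 96 + 84 = 165
  X = 178 + 2·165 = 508
  G = -49 + 5·508 = 2491
Policy B (X := 185, S := -3):
  P = 96
  T = 62 − 4·96 = -322
  D = 177 − 96 + (-322) = -241
  X = 185
  G = -49 + 5·185 = 876
Policy C (T + 10, S := 62):
  P = 96
  T = 62 − 4·96 (+10 from intervention) = -312
  D = 177 − 96 + (-312) = -231
  X = 178 + 2·(-231) = -284
  G = -49 + 5·(-284) = -1469
Comparing — Policy A: G=2491, Policy B: G=876, Policy C: G=-1469. Lowest is -1469 (Policy C).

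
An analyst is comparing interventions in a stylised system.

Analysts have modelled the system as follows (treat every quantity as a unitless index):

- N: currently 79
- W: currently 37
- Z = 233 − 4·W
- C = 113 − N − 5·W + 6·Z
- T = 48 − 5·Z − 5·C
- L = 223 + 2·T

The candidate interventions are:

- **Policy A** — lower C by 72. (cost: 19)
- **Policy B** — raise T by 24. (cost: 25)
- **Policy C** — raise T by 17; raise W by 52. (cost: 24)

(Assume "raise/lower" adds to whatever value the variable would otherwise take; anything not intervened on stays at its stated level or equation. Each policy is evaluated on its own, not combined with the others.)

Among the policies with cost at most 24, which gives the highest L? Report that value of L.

Policy A (C − 72):
  N = 79
  W = 37
  Z = 233 − 4·37 = 85
  C = 113 − 79 − 5·37 + 6·85 (−72 from intervention) = 287
  T = 48 − 5·85 − 5·287 = -1812
  L = 223 + 2·(-1812) = -3401
Policy C (T + 17, W + 52):
  N = 79
  W = 37 + 52 = 89
  Z = 233 − 4·89 = -123
  C = 113 − 79 − 5·89 + 6·(-123) = -1149
  T = 48 − 5·(-123) − 5·(-1149) (+17 from intervention) = 6425
  L = 223 + 2·6425 = 13073
Comparing — Policy A: L=-3401, Policy C: L=13073. Highest is 13073 (Policy C).

13073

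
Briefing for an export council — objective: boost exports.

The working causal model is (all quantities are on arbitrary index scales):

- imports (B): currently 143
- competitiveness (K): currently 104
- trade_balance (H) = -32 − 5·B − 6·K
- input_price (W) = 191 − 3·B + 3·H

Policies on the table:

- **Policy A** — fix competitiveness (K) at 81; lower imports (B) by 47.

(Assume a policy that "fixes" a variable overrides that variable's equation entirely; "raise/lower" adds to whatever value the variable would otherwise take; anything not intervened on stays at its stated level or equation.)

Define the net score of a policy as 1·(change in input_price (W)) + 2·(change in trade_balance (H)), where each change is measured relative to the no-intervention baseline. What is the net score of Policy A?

Baseline:
  B = 143
  K = 104
  H = -32 − 5·143 − 6·104 = -1371
  W = 191 − 3·143 + 3·(-1371) = -4351
Policy A (K := 81, B − 47):
  B = 143 − 47 = 96
  K = 81
  H = -32 − 5·96 − 6·81 = -998
  W = 191 − 3·96 + 3·(-998) = -3091
ΔW = -3091 − (-4351) = 1260; ΔH = -998 − (-1371) = 373
Score = 1·1260 + 2·373 = 2006

2006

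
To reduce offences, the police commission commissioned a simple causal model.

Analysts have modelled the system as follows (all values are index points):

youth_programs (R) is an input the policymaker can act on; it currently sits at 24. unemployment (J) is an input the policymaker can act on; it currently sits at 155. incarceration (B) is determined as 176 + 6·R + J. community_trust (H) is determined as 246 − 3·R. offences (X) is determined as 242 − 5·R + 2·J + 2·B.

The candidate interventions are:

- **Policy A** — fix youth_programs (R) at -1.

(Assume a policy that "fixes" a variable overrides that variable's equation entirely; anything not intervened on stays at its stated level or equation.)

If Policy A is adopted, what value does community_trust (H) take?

Policy A (R := -1):
  R = -1
  H = 246 − 3·(-1) = 249

249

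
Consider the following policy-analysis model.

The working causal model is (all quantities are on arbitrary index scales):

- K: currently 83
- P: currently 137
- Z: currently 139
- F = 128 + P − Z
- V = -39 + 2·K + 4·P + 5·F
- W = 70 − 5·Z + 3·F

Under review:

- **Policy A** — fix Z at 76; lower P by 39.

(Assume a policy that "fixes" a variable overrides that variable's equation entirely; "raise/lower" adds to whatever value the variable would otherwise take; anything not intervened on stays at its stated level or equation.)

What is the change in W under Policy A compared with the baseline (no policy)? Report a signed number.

387

Baseline:
  P = 137
  Z = 139
  F = 128 + 137 − 139 = 126
  W = 70 − 5·139 + 3·126 = -247
Policy A (Z := 76, P − 39):
  P = 137 − 39 = 98
  Z = 76
  F = 128 + 98 − 76 = 150
  W = 70 − 5·76 + 3·150 = 140
Change in W: 140 − (-247) = 387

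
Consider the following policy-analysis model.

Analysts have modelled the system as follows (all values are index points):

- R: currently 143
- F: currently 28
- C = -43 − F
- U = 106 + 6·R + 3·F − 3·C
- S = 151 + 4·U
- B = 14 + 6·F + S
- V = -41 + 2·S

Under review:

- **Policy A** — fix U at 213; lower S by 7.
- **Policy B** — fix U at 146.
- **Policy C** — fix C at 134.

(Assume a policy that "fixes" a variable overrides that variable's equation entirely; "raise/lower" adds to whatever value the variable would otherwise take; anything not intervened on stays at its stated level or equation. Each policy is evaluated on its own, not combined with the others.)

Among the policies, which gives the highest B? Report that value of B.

2917

Policy A (U := 213, S − 7):
  R = 143
  F = 28
  C = -43 − 28 = -71
  U = 213
  S = 151 + 4·213 (−7 from intervention) = 996
  B = 14 + 6·28 + 996 = 1178
Policy B (U := 146):
  R = 143
  F = 28
  C = -43 − 28 = -71
  U = 146
  S = 151 + 4·146 = 735
  B = 14 + 6·28 + 735 = 917
Policy C (C := 134):
  R = 143
  F = 28
  C = 134
  U = 106 + 6·143 + 3·28 − 3·134 = 646
  S = 151 + 4·646 = 2735
  B = 14 + 6·28 + 2735 = 2917
Comparing — Policy A: B=1178, Policy B: B=917, Policy C: B=2917. Highest is 2917 (Policy C).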